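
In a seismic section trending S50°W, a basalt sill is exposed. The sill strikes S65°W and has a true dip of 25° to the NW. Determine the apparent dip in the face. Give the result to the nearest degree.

The strike is S65°W and the section trends S50°W; the acute angle between them is β = 15°.
tan α = tan 25° × sin 15° = 0.4663 × 0.2588 = 0.1207
apparent dip = arctan 0.1207 = 6.88°

7°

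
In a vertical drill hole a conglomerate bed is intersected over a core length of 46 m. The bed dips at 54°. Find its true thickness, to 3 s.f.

27.0 m

True thickness t = h · cos(dip) = 46 × cos 54°
t = 46 × 0.5878 = 27.038 m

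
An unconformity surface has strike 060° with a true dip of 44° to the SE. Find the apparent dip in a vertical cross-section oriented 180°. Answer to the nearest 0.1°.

Angle between strike (060°) and section (180°): β = 60°.
tan α = tan 44° × sin 60° = 0.9657 × 0.8660 = 0.8363
α = arctan(0.8363) = 39.91°

39.9°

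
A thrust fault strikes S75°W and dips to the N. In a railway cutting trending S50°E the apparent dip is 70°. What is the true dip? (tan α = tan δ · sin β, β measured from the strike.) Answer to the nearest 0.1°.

73.4°

The section is 55° from the strike.
tan δ = tan α / sin β = tan 70° / sin 55° = 2.7475 / 0.8192 = 3.3541
true dip = arctan 3.3541 = 73.40°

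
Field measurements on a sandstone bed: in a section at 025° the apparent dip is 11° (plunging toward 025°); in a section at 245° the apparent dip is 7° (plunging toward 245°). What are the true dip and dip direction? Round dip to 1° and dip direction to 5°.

true dip 25°, dip direction 320°

The two traces are lines in the plane: v₁ = (sin 25°·cos 11°, cos 25°·cos 11°, −sin 11°), v₂ = (sin 245°·cos 7°, cos 245°·cos 7°, −sin 7°).
The plane normal is n = v₁ × v₂ ∝ (-0.188, 0.222, 0.626).
Dip δ = arctan(|n_h|/n_z) = arctan(0.291/0.626) = 24.9°.
Dip direction = atan2(-0.188, 0.222) = 320° (azimuth of n's horizontal projection).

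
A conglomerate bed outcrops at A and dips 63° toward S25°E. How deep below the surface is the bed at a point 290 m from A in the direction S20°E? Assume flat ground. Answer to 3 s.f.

567 m

The hole lies 5° from the dip direction, so the down-dip offset is 290 × cos 5° = 288.90 m.
Depth = down-dip offset × tan(dip) = 288.90 × tan 63° = 288.90 × 1.9626
Depth = 566.99 m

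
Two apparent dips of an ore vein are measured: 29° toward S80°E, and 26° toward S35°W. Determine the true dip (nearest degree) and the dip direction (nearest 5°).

true dip 44°, dip direction 155°

Represent each trace as a vector plunging at its apparent dip toward its trend (east-north-up frame): v₁ = (0.861, -0.152, -0.485), v₂ = (-0.516, -0.736, -0.438).
The plane normal is n = v₁ × v₂ ∝ (0.290, -0.628, 0.712).
True dip = arccos(n_z / |n|) = arccos(0.7176) = 44.1°.
Dip direction = atan2(0.290, -0.628) = 155° (azimuth of n's horizontal projection).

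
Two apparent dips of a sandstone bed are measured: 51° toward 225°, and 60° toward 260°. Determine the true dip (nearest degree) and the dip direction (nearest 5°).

true dip 60°, dip direction 270°

Represent each trace as a vector plunging at its apparent dip toward its trend (east-north-up frame): v₁ = (-0.445, -0.445, -0.777), v₂ = (-0.492, -0.087, -0.866).
Cross product v₁ × v₂ gives the pole to the plane: n ∝ (-0.318, 0.003, 0.180).
tan δ = √(n_x²+n_y²)/n_z = 0.318/0.180, so δ = 60.4°.
The horizontal component of n points toward azimuth atan2(n_x, n_y) = 270°, the dip direction.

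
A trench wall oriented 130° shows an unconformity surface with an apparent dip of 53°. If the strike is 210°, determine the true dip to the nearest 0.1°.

The section is 80° from the strike.
tan δ = tan α / sin β = tan 53° / sin 80° = 1.3270 / 0.9848 = 1.3475
δ = arctan(1.3475) = 53.42°

53.4°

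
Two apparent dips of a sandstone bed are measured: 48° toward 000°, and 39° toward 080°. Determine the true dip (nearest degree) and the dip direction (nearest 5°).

Represent each trace as a vector plunging at its apparent dip toward its trend (east-north-up frame): v₁ = (0.000, 0.669, -0.743), v₂ = (0.765, 0.135, -0.629).
Cross product v₁ × v₂ gives the pole to the plane: n ∝ (0.321, 0.569, 0.512).
Dip δ = arctan(|n_h|/n_z) = arctan(0.653/0.512) = 51.9°.
The horizontal component of n points toward azimuth atan2(n_x, n_y) = 29°, the dip direction.

true dip 52°, dip direction 030°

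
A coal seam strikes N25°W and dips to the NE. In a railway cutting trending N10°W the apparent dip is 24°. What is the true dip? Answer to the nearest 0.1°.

The section is 15° from the strike.
tan(true dip) = tan 24° / sin 15° = 1.7202
δ = arctan(1.7202) = 59.83°

59.8°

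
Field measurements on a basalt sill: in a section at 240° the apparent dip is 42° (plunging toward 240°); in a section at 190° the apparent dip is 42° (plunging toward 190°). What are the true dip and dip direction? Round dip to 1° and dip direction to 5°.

The two traces are lines in the plane: v₁ = (sin 240°·cos 42°, cos 240°·cos 42°, −sin 42°), v₂ = (sin 190°·cos 42°, cos 190°·cos 42°, −sin 42°).
Cross product v₁ × v₂ gives the pole to the plane: n ∝ (-0.241, -0.344, 0.423).
tan δ = √(n_x²+n_y²)/n_z = 0.420/0.423, so δ = 44.8°.
Dip direction = azimuth of (n_x, n_y) = atan2(-0.241, -0.344) = 215°.

true dip 45°, dip direction 215°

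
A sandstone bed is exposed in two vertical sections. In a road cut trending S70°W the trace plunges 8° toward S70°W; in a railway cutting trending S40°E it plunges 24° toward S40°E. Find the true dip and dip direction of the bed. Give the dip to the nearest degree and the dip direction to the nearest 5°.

Represent each trace as a vector plunging at its apparent dip toward its trend (east-north-up frame): v₁ = (-0.931, -0.339, -0.139), v₂ = (0.587, -0.700, -0.407).
Cross product v₁ × v₂ gives the pole to the plane: n ∝ (0.040, -0.460, 0.850).
tan δ = √(n_x²+n_y²)/n_z = 0.462/0.850, so δ = 28.5°.
Dip direction = azimuth of (n_x, n_y) = atan2(0.040, -0.460) = 175°.

true dip 29°, dip direction 175°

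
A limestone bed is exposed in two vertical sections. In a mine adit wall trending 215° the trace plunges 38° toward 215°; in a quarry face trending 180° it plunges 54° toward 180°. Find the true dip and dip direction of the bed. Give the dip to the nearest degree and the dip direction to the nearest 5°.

true dip 56°, dip direction 155°

Each apparent-dip line lies in the plane. As unit vectors (x east, y north, z up), v₁ plunges 38°→215° and v₂ plunges 54°→180°.
n = v₁ × v₂ = (0.160, -0.366, 0.266) (taken with n_z > 0).
Dip δ = arctan(|n_h|/n_z) = arctan(0.399/0.266) = 56.4°.
Dip direction = atan2(0.160, -0.366) = 156° (azimuth of n's horizontal projection).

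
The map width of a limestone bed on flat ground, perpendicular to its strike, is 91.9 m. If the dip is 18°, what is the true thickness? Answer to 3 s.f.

28.4 m

True thickness t = w · sin(dip) = 91.9 × sin 18°
t = 91.9 × 0.3090 = 28.399 m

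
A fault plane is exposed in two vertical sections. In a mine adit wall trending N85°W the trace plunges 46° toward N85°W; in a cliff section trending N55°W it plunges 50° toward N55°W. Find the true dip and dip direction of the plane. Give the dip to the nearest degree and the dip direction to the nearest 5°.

true dip 50°, dip direction 305°

The two traces are lines in the plane: v₁ = (sin 275°·cos 46°, cos 275°·cos 46°, −sin 46°), v₂ = (sin 305°·cos 50°, cos 305°·cos 50°, −sin 50°).
Cross product v₁ × v₂ gives the pole to the plane: n ∝ (-0.219, 0.151, 0.223).
Dip δ = arctan(|n_h|/n_z) = arctan(0.266/0.223) = 50.0°.
Dip direction = azimuth of (n_x, n_y) = atan2(-0.219, 0.151) = 305°.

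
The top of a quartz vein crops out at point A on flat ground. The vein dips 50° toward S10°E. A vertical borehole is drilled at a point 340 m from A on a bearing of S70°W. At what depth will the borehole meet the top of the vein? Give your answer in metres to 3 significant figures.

70.4 m

The hole lies 80° from the dip direction, so the down-dip offset is 340 × cos 80° = 59.04 m.
Depth = down-dip offset × tan(dip) = 59.04 × tan 50° = 59.04 × 1.1918
Depth = 70.36 m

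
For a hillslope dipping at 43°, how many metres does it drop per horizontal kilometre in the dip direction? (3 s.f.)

drop per km = 1000 × tan 43° = 1000 × 0.9325

933 m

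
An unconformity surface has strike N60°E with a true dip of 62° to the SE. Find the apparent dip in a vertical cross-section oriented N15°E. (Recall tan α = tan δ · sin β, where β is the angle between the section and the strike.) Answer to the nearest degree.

53°

The strike is N60°E and the section trends N15°E; the acute angle between them is β = 45°.
tan α = tan 62° × sin 45° = 1.8807 × 0.7071 = 1.3299
α = arctan(1.3299) = 53.06°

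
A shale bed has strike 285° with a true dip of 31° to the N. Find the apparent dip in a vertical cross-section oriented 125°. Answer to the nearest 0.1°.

Angle between strike (285°) and section (125°): β = 20°.
tan(apparent dip) = tan 31° · sin 20° = 0.2055
α = arctan(0.2055) = 11.61°

11.6°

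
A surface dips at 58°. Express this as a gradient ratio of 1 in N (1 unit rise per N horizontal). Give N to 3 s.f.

1 : N means tan θ = 1/N, so N = 1/tan 58° = 1/1.6003

1 in 0.625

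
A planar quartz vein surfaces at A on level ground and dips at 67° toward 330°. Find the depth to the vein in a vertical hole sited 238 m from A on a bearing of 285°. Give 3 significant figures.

The hole lies 45° from the dip direction, so the down-dip offset is 238 × cos 45° = 168.29 m.
Depth = down-dip offset × tan(dip) = 168.29 × tan 67° = 168.29 × 2.3559
Depth = 396.47 m

396 m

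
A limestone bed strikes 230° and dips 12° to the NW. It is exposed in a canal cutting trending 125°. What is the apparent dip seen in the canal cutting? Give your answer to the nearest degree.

Angle between strike (230°) and section (125°): β = 75°.
tan α = tan 12° × sin 75° = 0.2126 × 0.9659 = 0.2053
α = arctan(0.2053) = 11.60°

12°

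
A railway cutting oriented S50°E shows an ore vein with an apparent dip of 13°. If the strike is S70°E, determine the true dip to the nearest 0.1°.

34.0°

The section is 20° from the strike.
tan(true dip) = tan 13° / sin 20° = 0.6750
true dip = arctan 0.6750 = 34.02°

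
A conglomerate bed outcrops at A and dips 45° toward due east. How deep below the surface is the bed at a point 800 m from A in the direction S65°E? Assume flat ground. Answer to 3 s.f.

The hole lies 25° from the dip direction, so the down-dip offset is 800 × cos 25° = 725.05 m.
Depth = down-dip offset × tan(dip) = 725.05 × tan 45° = 725.05 × 1.0000
Depth = 725.05 m

725 m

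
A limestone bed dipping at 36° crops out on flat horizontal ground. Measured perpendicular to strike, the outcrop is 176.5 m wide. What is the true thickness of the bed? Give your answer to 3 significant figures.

True thickness t = w · sin(dip) = 176.5 × sin 36°
t = 176.5 × 0.5878 = 103.744 m

104 m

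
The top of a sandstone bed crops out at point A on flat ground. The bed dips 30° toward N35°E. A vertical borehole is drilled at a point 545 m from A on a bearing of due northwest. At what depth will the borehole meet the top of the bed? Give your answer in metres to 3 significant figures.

The hole lies 80° from the dip direction, so the down-dip offset is 545 × cos 80° = 94.64 m.
Depth = down-dip offset × tan(dip) = 94.64 × tan 30° = 94.64 × 0.5774
Depth = 54.64 m

54.6 m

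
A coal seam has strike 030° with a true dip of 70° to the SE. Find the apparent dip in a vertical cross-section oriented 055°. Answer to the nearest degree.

49°

Angle between strike (030°) and section (055°): β = 25°.
tan α = tan 70° × sin 25° = 2.7475 × 0.4226 = 1.1611
apparent dip = arctan 1.1611 = 49.26°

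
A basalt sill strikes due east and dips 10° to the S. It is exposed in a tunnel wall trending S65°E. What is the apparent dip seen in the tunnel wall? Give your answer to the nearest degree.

4°

The section lies 25° from the strike.
tan(apparent dip) = tan 10° · sin 25° = 0.0745
α = arctan(0.0745) = 4.26°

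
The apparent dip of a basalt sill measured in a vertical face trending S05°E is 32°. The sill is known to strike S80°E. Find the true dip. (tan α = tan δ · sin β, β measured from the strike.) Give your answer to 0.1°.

32.9°

The section is 75° from the strike.
tan δ = tan α / sin β = tan 32° / sin 75° = 0.6249 / 0.9659 = 0.6469
δ = arctan(0.6469) = 32.90°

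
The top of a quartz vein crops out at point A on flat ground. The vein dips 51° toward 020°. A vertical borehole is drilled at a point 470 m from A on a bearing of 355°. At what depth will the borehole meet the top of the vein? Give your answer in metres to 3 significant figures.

The hole lies 25° from the dip direction, so the down-dip offset is 470 × cos 25° = 425.96 m.
Depth = down-dip offset × tan(dip) = 425.96 × tan 51° = 425.96 × 1.2349
Depth = 526.02 m

526 m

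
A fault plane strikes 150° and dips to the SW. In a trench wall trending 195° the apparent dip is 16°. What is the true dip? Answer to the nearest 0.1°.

β = acute angle between strike 150° and section 195° = 45°.
tan(true dip) = tan 16° / sin 45° = 0.4055
δ = arctan(0.4055) = 22.07°

22.1°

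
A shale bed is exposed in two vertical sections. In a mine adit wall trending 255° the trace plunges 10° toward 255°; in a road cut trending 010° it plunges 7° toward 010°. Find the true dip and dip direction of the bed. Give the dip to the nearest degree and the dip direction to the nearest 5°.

true dip 16°, dip direction 305°

Represent each trace as a vector plunging at its apparent dip toward its trend (east-north-up frame): v₁ = (-0.951, -0.255, -0.174), v₂ = (0.172, 0.977, -0.122).
Cross product v₁ × v₂ gives the pole to the plane: n ∝ (-0.201, 0.146, 0.886).
tan δ = √(n_x²+n_y²)/n_z = 0.248/0.886, so δ = 15.7°.
Dip direction = atan2(-0.201, 0.146) = 306° (azimuth of n's horizontal projection).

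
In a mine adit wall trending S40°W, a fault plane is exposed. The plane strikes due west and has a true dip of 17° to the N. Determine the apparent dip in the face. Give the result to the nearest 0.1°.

The section lies 50° from the strike.
tan(apparent dip) = tan 17° · sin 50° = 0.2342
α = arctan(0.2342) = 13.18°

13.2°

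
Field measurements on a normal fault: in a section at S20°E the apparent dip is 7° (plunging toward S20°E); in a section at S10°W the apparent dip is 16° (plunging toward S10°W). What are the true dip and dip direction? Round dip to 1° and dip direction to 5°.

The two traces are lines in the plane: v₁ = (sin 160°·cos 7°, cos 160°·cos 7°, −sin 7°), v₂ = (sin 190°·cos 16°, cos 190°·cos 16°, −sin 16°).
n = v₁ × v₂ = (-0.142, -0.114, 0.477) (taken with n_z > 0).
Dip δ = arctan(|n_h|/n_z) = arctan(0.182/0.477) = 20.9°.
Dip direction = azimuth of (n_x, n_y) = atan2(-0.142, -0.114) = 231°.

true dip 21°, dip direction 230°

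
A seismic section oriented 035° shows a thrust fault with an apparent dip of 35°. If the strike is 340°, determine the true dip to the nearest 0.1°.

40.5°

The section is 55° from the strike.
tan(true dip) = tan 35° / sin 55° = 0.8548
true dip = arctan 0.8548 = 40.52°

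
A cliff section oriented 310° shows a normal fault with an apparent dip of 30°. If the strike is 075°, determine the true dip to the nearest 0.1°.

35.2°

The section is 55° from the strike.
tan(true dip) = tan 30° / sin 55° = 0.7048
true dip = arctan 0.7048 = 35.18°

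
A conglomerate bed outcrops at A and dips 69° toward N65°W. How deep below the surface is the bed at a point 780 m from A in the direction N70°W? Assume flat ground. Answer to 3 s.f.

The hole lies 5° from the dip direction, so the down-dip offset is 780 × cos 5° = 777.03 m.
Depth = down-dip offset × tan(dip) = 777.03 × tan 69° = 777.03 × 2.6051
Depth = 2024.24 m

2020 m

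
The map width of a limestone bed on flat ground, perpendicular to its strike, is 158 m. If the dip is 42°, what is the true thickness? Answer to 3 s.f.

True thickness t = w · sin(dip) = 158 × sin 42°
t = 158 × 0.6691 = 105.723 m

106 m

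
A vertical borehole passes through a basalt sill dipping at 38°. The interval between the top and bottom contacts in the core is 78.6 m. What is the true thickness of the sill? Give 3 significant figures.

61.9 m

True thickness t = h · cos(dip) = 78.6 × cos 38°
t = 78.6 × 0.7880 = 61.938 m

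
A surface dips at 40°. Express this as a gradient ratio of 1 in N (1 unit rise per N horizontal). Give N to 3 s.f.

1 : N means tan θ = 1/N, so N = 1/tan 40° = 1/0.8391

1 in 1.19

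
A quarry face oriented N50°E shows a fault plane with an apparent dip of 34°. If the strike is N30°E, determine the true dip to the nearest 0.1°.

β = acute angle between strike N30°E and section N50°E = 20°.
tan δ = tan α / sin β = tan 34° / sin 20° = 0.6745 / 0.3420 = 1.9721
δ = arctan(1.9721) = 63.11°

63.1°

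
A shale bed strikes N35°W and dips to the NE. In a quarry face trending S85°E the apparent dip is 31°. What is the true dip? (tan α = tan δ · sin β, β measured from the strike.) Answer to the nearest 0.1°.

β = acute angle between strike N35°W and section S85°E = 50°.
tan δ = tan α / sin β = tan 31° / sin 50° = 0.6009 / 0.7660 = 0.7844
δ = arctan(0.7844) = 38.11°

38.1°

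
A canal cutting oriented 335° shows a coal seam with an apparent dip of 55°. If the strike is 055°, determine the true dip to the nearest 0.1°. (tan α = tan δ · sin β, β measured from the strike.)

β = acute angle between strike 055° and section 335° = 80°.
tan(true dip) = tan 55° / sin 80° = 1.4502
true dip = arctan 1.4502 = 55.41°

55.4°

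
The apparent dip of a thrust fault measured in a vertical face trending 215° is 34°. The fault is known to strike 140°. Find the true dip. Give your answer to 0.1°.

The section is 75° from the strike.
tan(true dip) = tan 34° / sin 75° = 0.6983
δ = arctan(0.6983) = 34.93°

34.9°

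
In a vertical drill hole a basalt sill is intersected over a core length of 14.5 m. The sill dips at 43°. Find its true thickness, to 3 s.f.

10.6 m

True thickness t = h · cos(dip) = 14.5 × cos 43°
t = 14.5 × 0.7314 = 10.605 m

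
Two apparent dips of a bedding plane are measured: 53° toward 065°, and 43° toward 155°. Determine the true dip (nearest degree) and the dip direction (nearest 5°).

Represent each trace as a vector plunging at its apparent dip toward its trend (east-north-up frame): v₁ = (0.545, 0.254, -0.799), v₂ = (0.309, -0.663, -0.682).
The plane normal is n = v₁ × v₂ ∝ (0.703, -0.125, 0.440).
Dip δ = arctan(|n_h|/n_z) = arctan(0.714/0.440) = 58.3°.
The horizontal component of n points toward azimuth atan2(n_x, n_y) = 100°, the dip direction.

true dip 58°, dip direction 100°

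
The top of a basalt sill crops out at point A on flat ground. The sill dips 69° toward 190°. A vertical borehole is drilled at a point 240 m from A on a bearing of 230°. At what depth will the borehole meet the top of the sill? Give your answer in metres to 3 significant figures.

479 m

The hole lies 40° from the dip direction, so the down-dip offset is 240 × cos 40° = 183.85 m.
Depth = down-dip offset × tan(dip) = 183.85 × tan 69° = 183.85 × 2.6051
Depth = 478.95 m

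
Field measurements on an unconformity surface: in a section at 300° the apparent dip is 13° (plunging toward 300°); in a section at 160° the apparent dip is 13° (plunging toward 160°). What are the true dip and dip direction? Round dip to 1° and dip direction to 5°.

Represent each trace as a vector plunging at its apparent dip toward its trend (east-north-up frame): v₁ = (-0.844, 0.487, -0.225), v₂ = (0.333, -0.916, -0.225).
The plane normal is n = v₁ × v₂ ∝ (-0.316, -0.265, 0.610).
tan δ = √(n_x²+n_y²)/n_z = 0.412/0.610, so δ = 34.0°.
The horizontal component of n points toward azimuth atan2(n_x, n_y) = 230°, the dip direction.

true dip 34°, dip direction 230°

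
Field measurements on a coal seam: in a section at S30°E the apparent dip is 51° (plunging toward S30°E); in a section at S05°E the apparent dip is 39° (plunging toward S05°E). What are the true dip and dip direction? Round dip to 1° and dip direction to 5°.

true dip 55°, dip direction 120°

Each apparent-dip line lies in the plane. As unit vectors (x east, y north, z up), v₁ plunges 51°→S30°E and v₂ plunges 39°→S05°E.
Cross product v₁ × v₂ gives the pole to the plane: n ∝ (0.259, -0.145, 0.207).
True dip = arccos(n_z / |n|) = arccos(0.5716) = 55.1°.
Dip direction = atan2(0.259, -0.145) = 119° (azimuth of n's horizontal projection).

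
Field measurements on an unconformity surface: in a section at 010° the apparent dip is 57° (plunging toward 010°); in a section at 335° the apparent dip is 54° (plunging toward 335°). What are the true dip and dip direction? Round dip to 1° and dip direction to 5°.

Represent each trace as a vector plunging at its apparent dip toward its trend (east-north-up frame): v₁ = (0.095, 0.536, -0.839), v₂ = (-0.248, 0.533, -0.809).
n = v₁ × v₂ = (0.013, 0.285, 0.184) (taken with n_z > 0).
tan δ = √(n_x²+n_y²)/n_z = 0.285/0.184, so δ = 57.2°.
Dip direction = atan2(0.013, 0.285) = 3° (azimuth of n's horizontal projection).

true dip 57°, dip direction 005°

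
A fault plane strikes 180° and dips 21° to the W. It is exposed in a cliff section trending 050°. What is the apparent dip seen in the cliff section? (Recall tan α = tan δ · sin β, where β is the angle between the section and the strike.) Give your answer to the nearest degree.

16°

Angle between strike (180°) and section (050°): β = 50°.
tan(apparent dip) = tan 21° · sin 50° = 0.2941
apparent dip = arctan 0.2941 = 16.39°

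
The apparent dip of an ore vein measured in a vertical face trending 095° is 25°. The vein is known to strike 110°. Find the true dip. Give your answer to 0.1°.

61.0°

β = acute angle between strike 110° and section 095° = 15°.
tan δ = tan α / sin β = tan 25° / sin 15° = 0.4663 / 0.2588 = 1.8017
true dip = arctan 1.8017 = 60.97°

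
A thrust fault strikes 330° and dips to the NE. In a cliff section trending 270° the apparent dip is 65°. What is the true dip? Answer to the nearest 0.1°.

68.0°

The section is 60° from the strike.
tan(true dip) = tan 65° / sin 60° = 2.4763
δ = arctan(2.4763) = 68.01°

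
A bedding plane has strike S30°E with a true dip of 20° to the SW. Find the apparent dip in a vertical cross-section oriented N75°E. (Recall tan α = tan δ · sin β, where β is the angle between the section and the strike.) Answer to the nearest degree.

Angle between strike (S30°E) and section (N75°E): β = 75°.
tan α = tan 20° × sin 75° = 0.3640 × 0.9659 = 0.3516
apparent dip = arctan 0.3516 = 19.37°

19°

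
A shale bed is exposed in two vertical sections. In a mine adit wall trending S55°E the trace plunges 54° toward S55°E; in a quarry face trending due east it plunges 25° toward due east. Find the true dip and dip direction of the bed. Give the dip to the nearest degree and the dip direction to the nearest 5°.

The two traces are lines in the plane: v₁ = (sin 125°·cos 54°, cos 125°·cos 54°, −sin 54°), v₂ = (sin 90°·cos 25°, cos 90°·cos 25°, −sin 25°).
n = v₁ × v₂ = (0.142, -0.530, 0.306) (taken with n_z > 0).
True dip = arccos(n_z / |n|) = arccos(0.4866) = 60.9°.
Dip direction = azimuth of (n_x, n_y) = atan2(0.142, -0.530) = 165°.

true dip 61°, dip direction 165°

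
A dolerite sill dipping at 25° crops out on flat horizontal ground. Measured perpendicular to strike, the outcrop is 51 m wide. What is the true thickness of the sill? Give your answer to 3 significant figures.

21.6 m

True thickness t = w · sin(dip) = 51 × sin 25°
t = 51 × 0.4226 = 21.554 m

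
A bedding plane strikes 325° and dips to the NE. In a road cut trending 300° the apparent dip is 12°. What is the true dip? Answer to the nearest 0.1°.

β = acute angle between strike 325° and section 300° = 25°.
tan(true dip) = tan 12° / sin 25° = 0.5030
true dip = arctan 0.5030 = 26.70°

26.7°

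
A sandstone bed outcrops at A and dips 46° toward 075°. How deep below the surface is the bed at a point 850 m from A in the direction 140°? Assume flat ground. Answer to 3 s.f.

372 m

The hole lies 65° from the dip direction, so the down-dip offset is 850 × cos 65° = 359.23 m.
Depth = down-dip offset × tan(dip) = 359.23 × tan 46° = 359.23 × 1.0355
Depth = 371.99 m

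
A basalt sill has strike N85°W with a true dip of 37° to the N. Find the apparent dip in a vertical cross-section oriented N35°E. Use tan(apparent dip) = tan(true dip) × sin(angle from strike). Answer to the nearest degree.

33°

Angle between strike (N85°W) and section (N35°E): β = 60°.
tan(apparent dip) = tan 37° · sin 60° = 0.6526
apparent dip = arctan 0.6526 = 33.13°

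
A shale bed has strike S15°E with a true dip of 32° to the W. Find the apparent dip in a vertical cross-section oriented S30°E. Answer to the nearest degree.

9°

The section lies 15° from the strike.
tan(apparent dip) = tan 32° · sin 15° = 0.1617
α = arctan(0.1617) = 9.19°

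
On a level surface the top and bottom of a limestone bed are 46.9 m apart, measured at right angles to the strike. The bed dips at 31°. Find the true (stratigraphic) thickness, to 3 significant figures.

24.2 m

True thickness t = w · sin(dip) = 46.9 × sin 31°
t = 46.9 × 0.5150 = 24.155 m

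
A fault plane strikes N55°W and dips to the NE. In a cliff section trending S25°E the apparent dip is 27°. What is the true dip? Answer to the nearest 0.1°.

β = acute angle between strike N55°W and section S25°E = 30°.
tan δ = tan α / sin β = tan 27° / sin 30° = 0.5095 / 0.5000 = 1.0191
δ = arctan(1.0191) = 45.54°

45.5°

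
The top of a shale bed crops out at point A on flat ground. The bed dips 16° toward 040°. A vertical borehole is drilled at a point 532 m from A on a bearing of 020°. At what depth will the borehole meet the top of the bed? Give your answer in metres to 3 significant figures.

The hole lies 20° from the dip direction, so the down-dip offset is 532 × cos 20° = 499.92 m.
Depth = down-dip offset × tan(dip) = 499.92 × tan 16° = 499.92 × 0.2867
Depth = 143.35 m

143 m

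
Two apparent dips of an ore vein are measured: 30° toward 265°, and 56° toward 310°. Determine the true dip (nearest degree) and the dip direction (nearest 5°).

true dip 58°, dip direction 335°

Each apparent-dip line lies in the plane. As unit vectors (x east, y north, z up), v₁ plunges 30°→265° and v₂ plunges 56°→310°.
Cross product v₁ × v₂ gives the pole to the plane: n ∝ (-0.242, 0.501, 0.342).
Dip δ = arctan(|n_h|/n_z) = arctan(0.557/0.342) = 58.4°.
Dip direction = atan2(-0.242, 0.501) = 334° (azimuth of n's horizontal projection).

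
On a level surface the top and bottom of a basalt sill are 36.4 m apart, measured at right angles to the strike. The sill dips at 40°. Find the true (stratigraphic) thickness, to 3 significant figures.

True thickness t = w · sin(dip) = 36.4 × sin 40°
t = 36.4 × 0.6428 = 23.397 m

23.4 m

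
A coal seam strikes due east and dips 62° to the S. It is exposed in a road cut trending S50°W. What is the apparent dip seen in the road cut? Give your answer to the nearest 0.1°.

50.4°

The section lies 40° from the strike.
tan(apparent dip) = tan 62° · sin 40° = 1.2089
α = arctan(1.2089) = 50.40°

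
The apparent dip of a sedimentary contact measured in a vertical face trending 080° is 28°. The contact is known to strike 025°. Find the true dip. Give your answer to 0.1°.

33.0°

The section is 55° from the strike.
tan δ = tan α / sin β = tan 28° / sin 55° = 0.5317 / 0.8192 = 0.6491
δ = arctan(0.6491) = 32.99°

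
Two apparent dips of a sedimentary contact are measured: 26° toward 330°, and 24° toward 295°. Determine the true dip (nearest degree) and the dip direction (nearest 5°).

Represent each trace as a vector plunging at its apparent dip toward its trend (east-north-up frame): v₁ = (-0.449, 0.778, -0.438), v₂ = (-0.828, 0.386, -0.407).
The plane normal is n = v₁ × v₂ ∝ (-0.147, 0.180, 0.471).
Dip δ = arctan(|n_h|/n_z) = arctan(0.233/0.471) = 26.3°.
Dip direction = azimuth of (n_x, n_y) = atan2(-0.147, 0.180) = 321°.

true dip 26°, dip direction 320°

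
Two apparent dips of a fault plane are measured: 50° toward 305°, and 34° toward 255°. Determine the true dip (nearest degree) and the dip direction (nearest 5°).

Each apparent-dip line lies in the plane. As unit vectors (x east, y north, z up), v₁ plunges 50°→305° and v₂ plunges 34°→255°.
n = v₁ × v₂ = (-0.371, 0.319, 0.408) (taken with n_z > 0).
Dip δ = arctan(|n_h|/n_z) = arctan(0.489/0.408) = 50.1°.
The horizontal component of n points toward azimuth atan2(n_x, n_y) = 311°, the dip direction.

true dip 50°, dip direction 310°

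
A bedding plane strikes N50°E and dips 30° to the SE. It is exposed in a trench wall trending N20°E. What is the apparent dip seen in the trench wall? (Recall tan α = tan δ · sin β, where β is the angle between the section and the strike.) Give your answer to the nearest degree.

The section lies 30° from the strike.
tan α = tan 30° × sin 30° = 0.5774 × 0.5000 = 0.2887
α = arctan(0.2887) = 16.10°

16°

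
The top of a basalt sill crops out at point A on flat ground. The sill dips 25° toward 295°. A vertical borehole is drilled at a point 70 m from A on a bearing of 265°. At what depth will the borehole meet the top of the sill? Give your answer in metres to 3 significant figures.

The hole lies 30° from the dip direction, so the down-dip offset is 70 × cos 30° = 60.62 m.
Depth = down-dip offset × tan(dip) = 60.62 × tan 25° = 60.62 × 0.4663
Depth = 28.27 m

28.3 m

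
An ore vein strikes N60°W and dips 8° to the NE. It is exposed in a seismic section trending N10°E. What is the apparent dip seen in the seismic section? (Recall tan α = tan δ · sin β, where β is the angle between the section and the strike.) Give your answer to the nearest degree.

The section lies 70° from the strike.
tan α = tan 8° × sin 70° = 0.1405 × 0.9397 = 0.1321
apparent dip = arctan 0.1321 = 7.52°

8°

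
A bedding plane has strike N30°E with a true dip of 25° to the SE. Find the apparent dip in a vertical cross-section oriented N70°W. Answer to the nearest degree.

Angle between strike (N30°E) and section (N70°W): β = 80°.
tan α = tan 25° × sin 80° = 0.4663 × 0.9848 = 0.4592
α = arctan(0.4592) = 24.67°

25°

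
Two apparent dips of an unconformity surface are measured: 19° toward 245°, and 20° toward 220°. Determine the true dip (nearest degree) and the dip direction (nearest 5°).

true dip 20°, dip direction 225°

Each apparent-dip line lies in the plane. As unit vectors (x east, y north, z up), v₁ plunges 19°→245° and v₂ plunges 20°→220°.
Cross product v₁ × v₂ gives the pole to the plane: n ∝ (-0.098, -0.096, 0.375).
tan δ = √(n_x²+n_y²)/n_z = 0.137/0.375, so δ = 20.1°.
The horizontal component of n points toward azimuth atan2(n_x, n_y) = 225°, the dip direction.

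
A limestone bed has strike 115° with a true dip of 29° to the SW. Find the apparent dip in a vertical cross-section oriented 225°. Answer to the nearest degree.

28°

Angle between strike (115°) and section (225°): β = 70°.
tan α = tan 29° × sin 70° = 0.5543 × 0.9397 = 0.5209
apparent dip = arctan 0.5209 = 27.51°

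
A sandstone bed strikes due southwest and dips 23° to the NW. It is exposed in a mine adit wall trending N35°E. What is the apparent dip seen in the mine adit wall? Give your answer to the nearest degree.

Angle between strike (due southwest) and section (N35°E): β = 10°.
tan(apparent dip) = tan 23° · sin 10° = 0.0737
α = arctan(0.0737) = 4.22°

4°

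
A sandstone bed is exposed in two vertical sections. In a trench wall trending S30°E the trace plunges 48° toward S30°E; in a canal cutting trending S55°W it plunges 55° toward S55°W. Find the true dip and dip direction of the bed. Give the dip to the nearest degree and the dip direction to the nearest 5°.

true dip 60°, dip direction 200°

Represent each trace as a vector plunging at its apparent dip toward its trend (east-north-up frame): v₁ = (0.335, -0.579, -0.743), v₂ = (-0.470, -0.329, -0.819).
Cross product v₁ × v₂ gives the pole to the plane: n ∝ (-0.230, -0.623, 0.382).
True dip = arccos(n_z / |n|) = arccos(0.4988) = 60.1°.
Dip direction = azimuth of (n_x, n_y) = atan2(-0.230, -0.623) = 200°.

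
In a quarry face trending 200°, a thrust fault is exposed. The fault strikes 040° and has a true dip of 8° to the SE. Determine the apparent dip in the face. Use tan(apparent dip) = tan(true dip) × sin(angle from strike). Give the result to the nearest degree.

Angle between strike (040°) and section (200°): β = 20°.
tan(apparent dip) = tan 8° · sin 20° = 0.0481
α = arctan(0.0481) = 2.75°

3°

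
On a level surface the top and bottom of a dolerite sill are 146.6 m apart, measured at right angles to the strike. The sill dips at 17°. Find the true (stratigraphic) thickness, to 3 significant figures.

42.9 m

True thickness t = w · sin(dip) = 146.6 × sin 17°
t = 146.6 × 0.2924 = 42.862 m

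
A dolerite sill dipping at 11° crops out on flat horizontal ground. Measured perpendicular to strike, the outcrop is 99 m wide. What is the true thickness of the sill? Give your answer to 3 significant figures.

True thickness t = w · sin(dip) = 99 × sin 11°
t = 99 × 0.1908 = 18.890 m

18.9 m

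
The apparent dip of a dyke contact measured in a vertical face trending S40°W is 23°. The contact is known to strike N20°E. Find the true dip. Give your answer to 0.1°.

51.1°

β = acute angle between strike N20°E and section S40°W = 20°.
tan δ = tan α / sin β = tan 23° / sin 20° = 0.4245 / 0.3420 = 1.2411
true dip = arctan 1.2411 = 51.14°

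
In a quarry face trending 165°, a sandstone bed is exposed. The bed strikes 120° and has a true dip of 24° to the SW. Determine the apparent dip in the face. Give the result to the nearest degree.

The strike is 120° and the section trends 165°; the acute angle between them is β = 45°.
tan(apparent dip) = tan 24° · sin 45° = 0.3148
apparent dip = arctan 0.3148 = 17.48°

17°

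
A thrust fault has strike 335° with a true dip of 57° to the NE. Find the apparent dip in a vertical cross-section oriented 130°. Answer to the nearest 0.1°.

The strike is 335° and the section trends 130°; the acute angle between them is β = 25°.
tan(apparent dip) = tan 57° · sin 25° = 0.6508
α = arctan(0.6508) = 33.06°

33.1°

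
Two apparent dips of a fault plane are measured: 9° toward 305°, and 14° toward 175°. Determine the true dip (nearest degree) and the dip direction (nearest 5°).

true dip 26°, dip direction 235°

The two traces are lines in the plane: v₁ = (sin 305°·cos 9°, cos 305°·cos 9°, −sin 9°), v₂ = (sin 175°·cos 14°, cos 175°·cos 14°, −sin 14°).
n = v₁ × v₂ = (-0.288, -0.209, 0.734) (taken with n_z > 0).
tan δ = √(n_x²+n_y²)/n_z = 0.356/0.734, so δ = 25.9°.
Dip direction = azimuth of (n_x, n_y) = atan2(-0.288, -0.209) = 234°.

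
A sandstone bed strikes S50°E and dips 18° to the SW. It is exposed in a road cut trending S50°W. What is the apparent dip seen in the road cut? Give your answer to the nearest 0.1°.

The section lies 80° from the strike.
tan α = tan 18° × sin 80° = 0.3249 × 0.9848 = 0.3200
α = arctan(0.3200) = 17.74°

17.7°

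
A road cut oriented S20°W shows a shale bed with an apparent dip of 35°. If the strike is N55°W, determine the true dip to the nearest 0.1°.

35.9°

The section is 75° from the strike.
tan δ = tan α / sin β = tan 35° / sin 75° = 0.7002 / 0.9659 = 0.7249
true dip = arctan 0.7249 = 35.94°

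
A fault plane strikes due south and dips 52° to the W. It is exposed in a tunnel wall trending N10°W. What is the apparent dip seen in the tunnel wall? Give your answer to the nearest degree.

13°

Angle between strike (due south) and section (N10°W): β = 10°.
tan(apparent dip) = tan 52° · sin 10° = 0.2223
α = arctan(0.2223) = 12.53°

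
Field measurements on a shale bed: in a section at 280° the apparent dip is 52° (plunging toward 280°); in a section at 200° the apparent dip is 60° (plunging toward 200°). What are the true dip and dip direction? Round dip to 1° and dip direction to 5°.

Each apparent-dip line lies in the plane. As unit vectors (x east, y north, z up), v₁ plunges 52°→280° and v₂ plunges 60°→200°.
The plane normal is n = v₁ × v₂ ∝ (-0.463, -0.390, 0.303).
tan δ = √(n_x²+n_y²)/n_z = 0.605/0.303, so δ = 63.4°.
The horizontal component of n points toward azimuth atan2(n_x, n_y) = 230°, the dip direction.

true dip 63°, dip direction 230°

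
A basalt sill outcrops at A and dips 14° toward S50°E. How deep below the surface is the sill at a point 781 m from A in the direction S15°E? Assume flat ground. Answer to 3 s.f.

The hole lies 35° from the dip direction, so the down-dip offset is 781 × cos 35° = 639.76 m.
Depth = down-dip offset × tan(dip) = 639.76 × tan 14° = 639.76 × 0.2493
Depth = 159.51 m

160 m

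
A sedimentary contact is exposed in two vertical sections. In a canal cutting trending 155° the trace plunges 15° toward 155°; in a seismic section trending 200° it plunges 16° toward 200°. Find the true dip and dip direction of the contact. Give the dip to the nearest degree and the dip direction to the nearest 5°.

The two traces are lines in the plane: v₁ = (sin 155°·cos 15°, cos 155°·cos 15°, −sin 15°), v₂ = (sin 200°·cos 16°, cos 200°·cos 16°, −sin 16°).
n = v₁ × v₂ = (-0.008, -0.198, 0.657) (taken with n_z > 0).
True dip = arccos(n_z / |n|) = arccos(0.9575) = 16.8°.
Dip direction = azimuth of (n_x, n_y) = atan2(-0.008, -0.198) = 182°.

true dip 17°, dip direction 180°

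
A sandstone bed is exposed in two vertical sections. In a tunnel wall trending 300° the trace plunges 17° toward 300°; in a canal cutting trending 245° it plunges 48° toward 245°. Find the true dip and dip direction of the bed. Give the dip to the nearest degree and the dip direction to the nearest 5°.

true dip 50°, dip direction 225°

The two traces are lines in the plane: v₁ = (sin 300°·cos 17°, cos 300°·cos 17°, −sin 17°), v₂ = (sin 245°·cos 48°, cos 245°·cos 48°, −sin 48°).
n = v₁ × v₂ = (-0.438, -0.438, 0.524) (taken with n_z > 0).
True dip = arccos(n_z / |n|) = arccos(0.6459) = 49.8°.
Dip direction = atan2(-0.438, -0.438) = 225° (azimuth of n's horizontal projection).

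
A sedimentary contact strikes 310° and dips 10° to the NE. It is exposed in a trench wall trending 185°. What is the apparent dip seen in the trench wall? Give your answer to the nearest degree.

8°

The section lies 55° from the strike.
tan(apparent dip) = tan 10° · sin 55° = 0.1444
apparent dip = arctan 0.1444 = 8.22°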